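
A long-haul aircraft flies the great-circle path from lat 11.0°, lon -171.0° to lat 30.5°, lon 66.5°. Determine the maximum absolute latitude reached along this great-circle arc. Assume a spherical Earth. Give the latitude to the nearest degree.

The great circle lies in the plane with unit normal n̂ = (p₁ × p₂)/|p₁ × p₂|.
Here n̂_z ≈ -0.764; the vertex latitude is φ_max = arccos|n̂_z| ≈ 40.2°.

≈ 40°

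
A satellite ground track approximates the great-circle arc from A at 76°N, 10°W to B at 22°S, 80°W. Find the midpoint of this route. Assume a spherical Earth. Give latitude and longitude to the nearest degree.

Convert each endpoint to a unit vector on the sphere (x = cos φ cos λ, y = cos φ sin λ, z = sin φ).
The central angle between the endpoints is δ = arccos(p₁·p₂) ≈ 1.862 rad (106.7°).
Interpolate at f = 1/2 with slerp weights a = sin((1−f)δ)/sin δ ≈ 0.837, b = sin(fδ)/sin δ ≈ 0.837.
p = a·p₁ + b·p₂ ≈ (0.334, -0.800, 0.499); φ = arcsin(p_z) ≈ 29.92°, λ = atan2(p_y, p_x) ≈ -67.31°.

≈ 30°N, 67°W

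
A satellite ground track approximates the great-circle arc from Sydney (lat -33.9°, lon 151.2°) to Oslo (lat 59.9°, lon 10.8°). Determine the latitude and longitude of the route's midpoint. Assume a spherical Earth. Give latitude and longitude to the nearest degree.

Write both endpoints as unit vectors p₁, p₂ with components (cos φ cos λ, cos φ sin λ, sin φ).
The central angle between the endpoints is δ = arccos(p₁·p₂) ≈ 2.504 rad (143.4°).
Interpolate at f = 1/2 with slerp weights a = sin((1−f)δ)/sin δ ≈ 1.594, b = sin(fδ)/sin δ ≈ 1.594.
p = a·p₁ + b·p₂ ≈ (-0.374, 0.787, 0.490); φ = arcsin(p_z) ≈ 29.35°, λ = atan2(p_y, p_x) ≈ 115.42°.

≈ lat 29°, lon 115°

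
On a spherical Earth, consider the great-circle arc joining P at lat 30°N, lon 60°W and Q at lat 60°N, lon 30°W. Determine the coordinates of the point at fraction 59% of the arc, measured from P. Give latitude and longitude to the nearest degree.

Write both endpoints as unit vectors p₁, p₂ with components (cos φ cos λ, cos φ sin λ, sin φ).
The central angle between the endpoints is δ = arccos(p₁·p₂) ≈ 0.630 rad (36.1°).
Interpolate at f = 0.59 with slerp weights a = sin((1−f)δ)/sin δ ≈ 0.434, b = sin(fδ)/sin δ ≈ 0.616.
p = a·p₁ + b·p₂ ≈ (0.455, -0.479, 0.751); φ = arcsin(p_z) ≈ 48.65°, λ = atan2(p_y, p_x) ≈ -46.51°.

≈ lat 49°N, lon 47°W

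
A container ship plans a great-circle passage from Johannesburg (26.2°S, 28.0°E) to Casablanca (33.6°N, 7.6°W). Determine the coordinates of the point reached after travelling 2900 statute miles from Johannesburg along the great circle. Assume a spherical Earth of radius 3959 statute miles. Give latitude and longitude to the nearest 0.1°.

≈ 10.6°N, 7.3°E

The haversine formula gives a central angle δ ≈ 1.199 rad (68.7°) between the endpoints. The total great-circle distance is δ·R ≈ 1.199 × 3959 ≈ 4747 mi, so the target fraction is f = 2900/4747 ≈ 0.611.
Interpolate at f ≈ 0.611 with slerp weights a = sin((1−f)δ)/sin δ ≈ 0.483, b = sin(fδ)/sin δ ≈ 0.718.
p = a·p₁ + b·p₂ ≈ (0.975, 0.124, 0.184); φ = arcsin(p_z) ≈ 10.61°, λ = atan2(p_y, p_x) ≈ 7.26°.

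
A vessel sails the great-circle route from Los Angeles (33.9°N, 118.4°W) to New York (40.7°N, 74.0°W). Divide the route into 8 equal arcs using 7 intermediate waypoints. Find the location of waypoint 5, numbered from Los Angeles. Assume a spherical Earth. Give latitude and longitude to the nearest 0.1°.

≈ 40.2°N, 91.5°W

Convert each endpoint to a unit vector on the sphere (x = cos φ cos λ, y = cos φ sin λ, z = sin φ).
The central angle between the endpoints is δ = arccos(p₁·p₂) ≈ 0.621 rad (35.6°).
Interpolate at f = 5/8 with slerp weights a = sin((1−f)δ)/sin δ ≈ 0.397, b = sin(fδ)/sin δ ≈ 0.650.
p = a·p₁ + b·p₂ ≈ (-0.021, -0.764, 0.645); φ = arcsin(p_z) ≈ 40.19°, λ = atan2(p_y, p_x) ≈ -91.55°.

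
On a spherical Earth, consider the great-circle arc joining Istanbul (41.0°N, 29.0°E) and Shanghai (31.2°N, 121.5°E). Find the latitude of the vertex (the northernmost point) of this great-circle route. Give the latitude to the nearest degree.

≈ 47°N

The great circle lies in the plane with unit normal n̂ = (p₁ × p₂)/|p₁ × p₂|.
Here n̂_z ≈ +0.679; the vertex latitude is φ_max = arccos|n̂_z| ≈ 47.3°.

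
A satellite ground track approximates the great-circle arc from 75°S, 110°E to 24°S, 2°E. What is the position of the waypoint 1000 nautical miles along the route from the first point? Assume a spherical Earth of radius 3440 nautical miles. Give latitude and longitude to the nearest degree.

Convert each endpoint to a unit vector on the sphere (x = cos φ cos λ, y = cos φ sin λ, z = sin φ).
The central angle between the endpoints is δ = arccos(p₁·p₂) ≈ 1.245 rad (71.3°). The total great-circle distance is δ·R ≈ 1.245 × 3440 ≈ 4284 nmi, so the target fraction is f = 1000/4284 ≈ 0.233.
Interpolate at f ≈ 0.233 with slerp weights a = sin((1−f)δ)/sin δ ≈ 0.861, b = sin(fδ)/sin δ ≈ 0.303.
p = a·p₁ + b·p₂ ≈ (0.200, 0.219, -0.955); φ = arcsin(p_z) ≈ -72.74°, λ = atan2(p_y, p_x) ≈ 47.62°.

≈ 73°S, 48°E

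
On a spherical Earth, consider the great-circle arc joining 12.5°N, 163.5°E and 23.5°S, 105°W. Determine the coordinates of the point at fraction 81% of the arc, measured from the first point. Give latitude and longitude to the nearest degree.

≈ 19°S, 124°W

Convert each endpoint to a unit vector on the sphere (x = cos φ cos λ, y = cos φ sin λ, z = sin φ).
The central angle between the endpoints is δ = arccos(p₁·p₂) ≈ 1.681 rad (96.3°).
Interpolate at f = 0.81 with slerp weights a = sin((1−f)δ)/sin δ ≈ 0.316, b = sin(fδ)/sin δ ≈ 0.984.
p = a·p₁ + b·p₂ ≈ (-0.529, -0.784, -0.324); φ = arcsin(p_z) ≈ -18.91°, λ = atan2(p_y, p_x) ≈ -124.02°.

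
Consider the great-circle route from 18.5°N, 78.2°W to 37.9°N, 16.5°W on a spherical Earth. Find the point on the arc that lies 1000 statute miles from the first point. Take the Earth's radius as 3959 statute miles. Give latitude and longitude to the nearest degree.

≈ 26°N, 65°W

From cos δ = sin φ₁ sin φ₂ + cos φ₁ cos φ₂ cos Δλ, the central angle is δ ≈ 0.989 rad (56.7°). The total great-circle distance is δ·R ≈ 0.989 × 3959 ≈ 3915 mi, so the target fraction is f = 1000/3915 ≈ 0.255.
Interpolate at f ≈ 0.255 with slerp weights a = sin((1−f)δ)/sin δ ≈ 0.804, b = sin(fδ)/sin δ ≈ 0.299.
p = a·p₁ + b·p₂ ≈ (0.382, -0.813, 0.439); φ = arcsin(p_z) ≈ 26.03°, λ = atan2(p_y, p_x) ≈ -64.83°.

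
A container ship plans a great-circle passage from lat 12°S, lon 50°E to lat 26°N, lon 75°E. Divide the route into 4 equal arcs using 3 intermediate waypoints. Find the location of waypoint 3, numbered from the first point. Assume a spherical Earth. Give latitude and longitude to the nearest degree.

The haversine formula gives a central angle δ ≈ 0.787 rad (45.1°) between the endpoints.
Interpolate at f = 3/4 with slerp weights a = sin((1−f)δ)/sin δ ≈ 0.276, b = sin(fδ)/sin δ ≈ 0.786.
p = a·p₁ + b·p₂ ≈ (0.356, 0.889, 0.287); φ = arcsin(p_z) ≈ 16.69°, λ = atan2(p_y, p_x) ≈ 68.16°.

≈ lat 17°N, lon 68°E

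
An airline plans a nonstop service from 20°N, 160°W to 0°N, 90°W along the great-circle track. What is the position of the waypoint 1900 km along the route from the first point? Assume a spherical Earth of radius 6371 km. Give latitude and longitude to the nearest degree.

≈ 17°N, 142°W

Convert each endpoint to a unit vector on the sphere (x = cos φ cos λ, y = cos φ sin λ, z = sin φ).
The central angle between the endpoints is δ = arccos(p₁·p₂) ≈ 1.244 rad (71.3°). The total great-circle distance is δ·R ≈ 1.244 × 6371 ≈ 7923 km, so the target fraction is f = 1900/7923 ≈ 0.240.
Interpolate at f ≈ 0.240 with slerp weights a = sin((1−f)δ)/sin δ ≈ 0.856, b = sin(fδ)/sin δ ≈ 0.310.
p = a·p₁ + b·p₂ ≈ (-0.756, -0.585, 0.293); φ = arcsin(p_z) ≈ 17.03°, λ = atan2(p_y, p_x) ≈ -142.25°.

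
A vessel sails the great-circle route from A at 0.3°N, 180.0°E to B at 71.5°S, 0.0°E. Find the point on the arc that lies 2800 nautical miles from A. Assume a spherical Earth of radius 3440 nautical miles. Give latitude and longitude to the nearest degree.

Write both endpoints as unit vectors p₁, p₂ with components (cos φ cos λ, cos φ sin λ, sin φ).
The central angle between the endpoints is δ = arccos(p₁·p₂) ≈ 1.899 rad (108.8°). The total great-circle distance is δ·R ≈ 1.899 × 3440 ≈ 6532 nmi, so the target fraction is f = 2800/6532 ≈ 0.429.
Interpolate at f ≈ 0.429 with slerp weights a = sin((1−f)δ)/sin δ ≈ 0.934, b = sin(fδ)/sin δ ≈ 0.768.
p = a·p₁ + b·p₂ ≈ (-0.690, 0.000, -0.723); φ = arcsin(p_z) ≈ -46.34°, λ = atan2(p_y, p_x) ≈ 180.00°.

≈ 46°S, 180°E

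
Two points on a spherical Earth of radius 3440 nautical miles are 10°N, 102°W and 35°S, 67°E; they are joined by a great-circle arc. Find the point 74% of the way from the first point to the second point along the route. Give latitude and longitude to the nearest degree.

From cos δ = sin φ₁ sin φ₂ + cos φ₁ cos φ₂ cos Δλ, the central angle is δ ≈ 2.671 rad (153.1°).
Interpolate at f = 0.74 with slerp weights a = sin((1−f)δ)/sin δ ≈ 1.413, b = sin(fδ)/sin δ ≈ 2.028.
p = a·p₁ + b·p₂ ≈ (0.360, 0.168, -0.918); φ = arcsin(p_z) ≈ -66.60°, λ = atan2(p_y, p_x) ≈ 25.05°.

≈ 67°S, 25°E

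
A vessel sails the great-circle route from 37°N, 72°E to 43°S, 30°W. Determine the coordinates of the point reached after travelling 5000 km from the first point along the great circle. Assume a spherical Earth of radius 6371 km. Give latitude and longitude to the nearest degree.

Write both endpoints as unit vectors p₁, p₂ with components (cos φ cos λ, cos φ sin λ, sin φ).
The central angle between the endpoints is δ = arccos(p₁·p₂) ≈ 2.132 rad (122.1°). The total great-circle distance is δ·R ≈ 2.132 × 6371 ≈ 13580 km, so the target fraction is f = 5000/13580 ≈ 0.368.
Interpolate at f ≈ 0.368 with slerp weights a = sin((1−f)δ)/sin δ ≈ 1.151, b = sin(fδ)/sin δ ≈ 0.835.
p = a·p₁ + b·p₂ ≈ (0.813, 0.569, 0.124); φ = arcsin(p_z) ≈ 7.11°, λ = atan2(p_y, p_x) ≈ 35.01°.

≈ 7°N, 35°E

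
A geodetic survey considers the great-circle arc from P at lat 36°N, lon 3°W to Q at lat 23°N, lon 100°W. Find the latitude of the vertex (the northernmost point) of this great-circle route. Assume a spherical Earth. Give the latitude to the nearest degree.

≈ 42°N

The great circle lies in the plane with unit normal n̂ = (p₁ × p₂)/|p₁ × p₂|.
Here n̂_z ≈ -0.746; the vertex latitude is φ_max = arccos|n̂_z| ≈ 41.7°.
Check via Clairaut: cos φ_max = |cos φ₁| · sin C = cos(36.0°)·sin(67.3°) ≈ 0.746, again giving ≈ 41.7°.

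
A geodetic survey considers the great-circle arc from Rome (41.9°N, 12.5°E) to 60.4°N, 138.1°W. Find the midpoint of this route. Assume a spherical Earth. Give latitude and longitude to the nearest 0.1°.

≈ 75.5°N, 25.2°W

Convert each endpoint to a unit vector on the sphere (x = cos φ cos λ, y = cos φ sin λ, z = sin φ).
The central angle between the endpoints is δ = arccos(p₁·p₂) ≈ 1.307 rad (74.9°).
Interpolate at f = 1/2 with slerp weights a = sin((1−f)δ)/sin δ ≈ 0.630, b = sin(fδ)/sin δ ≈ 0.630.
p = a·p₁ + b·p₂ ≈ (0.226, -0.106, 0.968); φ = arcsin(p_z) ≈ 75.53°, λ = atan2(p_y, p_x) ≈ -25.18°.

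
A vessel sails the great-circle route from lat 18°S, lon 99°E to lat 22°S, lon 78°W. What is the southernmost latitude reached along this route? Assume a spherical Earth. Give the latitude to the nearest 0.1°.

≈ 85.9°S

The great circle lies in the plane with unit normal n̂ = (p₁ × p₂)/|p₁ × p₂|.
Here n̂_z ≈ -0.072; the vertex latitude is φ_max = arccos|n̂_z| ≈ 85.9°.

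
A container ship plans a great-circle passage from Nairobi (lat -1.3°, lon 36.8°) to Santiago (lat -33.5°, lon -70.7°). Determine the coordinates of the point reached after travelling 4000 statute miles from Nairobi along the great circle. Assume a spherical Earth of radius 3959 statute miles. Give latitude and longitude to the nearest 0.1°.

≈ lat -29.9°, lon -16.3°

Write both endpoints as unit vectors p₁, p₂ with components (cos φ cos λ, cos φ sin λ, sin φ).
The central angle between the endpoints is δ = arccos(p₁·p₂) ≈ 1.811 rad (103.8°). The total great-circle distance is δ·R ≈ 1.811 × 3959 ≈ 7171 mi, so the target fraction is f = 4000/7171 ≈ 0.558.
Interpolate at f ≈ 0.558 with slerp weights a = sin((1−f)δ)/sin δ ≈ 0.739, b = sin(fδ)/sin δ ≈ 0.872.
p = a·p₁ + b·p₂ ≈ (0.832, -0.244, -0.498); φ = arcsin(p_z) ≈ -29.88°, λ = atan2(p_y, p_x) ≈ -16.32°.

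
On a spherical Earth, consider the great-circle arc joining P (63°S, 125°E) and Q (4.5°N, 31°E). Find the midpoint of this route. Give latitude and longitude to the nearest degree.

≈ (37°S, 56°E)

Write both endpoints as unit vectors p₁, p₂ with components (cos φ cos λ, cos φ sin λ, sin φ).
The central angle between the endpoints is δ = arccos(p₁·p₂) ≈ 1.672 rad (95.8°).
Interpolate at f = 1/2 with slerp weights a = sin((1−f)δ)/sin δ ≈ 0.746, b = sin(fδ)/sin δ ≈ 0.746.
p = a·p₁ + b·p₂ ≈ (0.443, 0.660, -0.606); φ = arcsin(p_z) ≈ -37.31°, λ = atan2(p_y, p_x) ≈ 56.14°.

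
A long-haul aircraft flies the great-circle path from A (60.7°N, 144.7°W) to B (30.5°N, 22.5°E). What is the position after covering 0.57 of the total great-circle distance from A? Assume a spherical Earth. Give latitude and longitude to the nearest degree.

Write both endpoints as unit vectors p₁, p₂ with components (cos φ cos λ, cos φ sin λ, sin φ).
The central angle between the endpoints is δ = arccos(p₁·p₂) ≈ 1.539 rad (88.2°).
Interpolate at f = 0.57 with slerp weights a = sin((1−f)δ)/sin δ ≈ 0.615, b = sin(fδ)/sin δ ≈ 0.769.
p = a·p₁ + b·p₂ ≈ (0.367, 0.080, 0.927); φ = arcsin(p_z) ≈ 67.94°, λ = atan2(p_y, p_x) ≈ 12.27°.

≈ (68°N, 12°E)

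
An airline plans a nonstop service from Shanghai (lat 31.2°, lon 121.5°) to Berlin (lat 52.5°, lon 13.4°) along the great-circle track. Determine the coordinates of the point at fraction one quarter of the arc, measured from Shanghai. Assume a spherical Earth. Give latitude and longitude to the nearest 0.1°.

Convert each endpoint to a unit vector on the sphere (x = cos φ cos λ, y = cos φ sin λ, z = sin φ).
The central angle between the endpoints is δ = arccos(p₁·p₂) ≈ 1.319 rad (75.6°).
Interpolate at f = 1/4 with slerp weights a = sin((1−f)δ)/sin δ ≈ 0.863, b = sin(fδ)/sin δ ≈ 0.334.
p = a·p₁ + b·p₂ ≈ (-0.188, 0.676, 0.712); φ = arcsin(p_z) ≈ 45.41°, λ = atan2(p_y, p_x) ≈ 105.50°.

≈ lat 45.4°, lon 105.5°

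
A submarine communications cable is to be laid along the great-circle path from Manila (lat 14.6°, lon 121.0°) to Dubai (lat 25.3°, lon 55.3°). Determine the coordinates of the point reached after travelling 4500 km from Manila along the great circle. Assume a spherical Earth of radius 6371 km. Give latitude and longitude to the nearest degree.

≈ lat 25°, lon 79°

Convert each endpoint to a unit vector on the sphere (x = cos φ cos λ, y = cos φ sin λ, z = sin φ).
The central angle between the endpoints is δ = arccos(p₁·p₂) ≈ 1.084 rad (62.1°). The total great-circle distance is δ·R ≈ 1.084 × 6371 ≈ 6906 km, so the target fraction is f = 4500/6906 ≈ 0.652.
Interpolate at f ≈ 0.652 with slerp weights a = sin((1−f)δ)/sin δ ≈ 0.417, b = sin(fδ)/sin δ ≈ 0.734.
p = a·p₁ + b·p₂ ≈ (0.170, 0.892, 0.419); φ = arcsin(p_z) ≈ 24.77°, λ = atan2(p_y, p_x) ≈ 79.21°.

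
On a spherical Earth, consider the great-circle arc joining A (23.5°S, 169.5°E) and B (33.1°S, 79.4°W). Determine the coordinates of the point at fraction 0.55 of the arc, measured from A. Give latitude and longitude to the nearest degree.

Write both endpoints as unit vectors p₁, p₂ with components (cos φ cos λ, cos φ sin λ, sin φ).
The central angle between the endpoints is δ = arccos(p₁·p₂) ≈ 1.630 rad (93.4°).
Interpolate at f = 0.55 with slerp weights a = sin((1−f)δ)/sin δ ≈ 0.671, b = sin(fδ)/sin δ ≈ 0.782.
p = a·p₁ + b·p₂ ≈ (-0.484, -0.532, -0.695); φ = arcsin(p_z) ≈ -44.00°, λ = atan2(p_y, p_x) ≈ -132.29°.

≈ (44°S, 132°W)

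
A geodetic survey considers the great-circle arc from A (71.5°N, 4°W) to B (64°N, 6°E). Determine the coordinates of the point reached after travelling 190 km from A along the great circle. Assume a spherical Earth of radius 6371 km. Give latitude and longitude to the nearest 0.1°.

≈ (70.0°N, 1.4°W)

Write both endpoints as unit vectors p₁, p₂ with components (cos φ cos λ, cos φ sin λ, sin φ).
The central angle between the endpoints is δ = arccos(p₁·p₂) ≈ 0.146 rad (8.4°). The total great-circle distance is δ·R ≈ 0.146 × 6371 ≈ 931 km, so the target fraction is f = 190/931 ≈ 0.204.
Interpolate at f ≈ 0.204 with slerp weights a = sin((1−f)δ)/sin δ ≈ 0.797, b = sin(fδ)/sin δ ≈ 0.205.
p = a·p₁ + b·p₂ ≈ (0.342, -0.008, 0.940); φ = arcsin(p_z) ≈ 70.02°, λ = atan2(p_y, p_x) ≈ -1.39°.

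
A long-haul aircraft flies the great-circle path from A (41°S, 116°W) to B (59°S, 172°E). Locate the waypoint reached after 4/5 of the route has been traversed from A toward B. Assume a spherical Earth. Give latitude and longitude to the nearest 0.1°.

≈ (59.5°S, 169.6°W)

The haversine formula gives a central angle δ ≈ 0.820 rad (47.0°) between the endpoints.
Interpolate at f = 4/5 with slerp weights a = sin((1−f)δ)/sin δ ≈ 0.223, b = sin(fδ)/sin δ ≈ 0.834.
p = a·p₁ + b·p₂ ≈ (-0.499, -0.092, -0.862); φ = arcsin(p_z) ≈ -59.49°, λ = atan2(p_y, p_x) ≈ -169.60°.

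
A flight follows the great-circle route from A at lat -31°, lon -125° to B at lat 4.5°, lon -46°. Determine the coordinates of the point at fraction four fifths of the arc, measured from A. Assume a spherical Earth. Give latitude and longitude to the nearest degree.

≈ lat -4°, lon -60°

Convert each endpoint to a unit vector on the sphere (x = cos φ cos λ, y = cos φ sin λ, z = sin φ).
The central angle between the endpoints is δ = arccos(p₁·p₂) ≈ 1.448 rad (83.0°).
Interpolate at f = 4/5 with slerp weights a = sin((1−f)δ)/sin δ ≈ 0.288, b = sin(fδ)/sin δ ≈ 0.923.
p = a·p₁ + b·p₂ ≈ (0.498, -0.864, -0.076); φ = arcsin(p_z) ≈ -4.34°, λ = atan2(p_y, p_x) ≈ -60.05°.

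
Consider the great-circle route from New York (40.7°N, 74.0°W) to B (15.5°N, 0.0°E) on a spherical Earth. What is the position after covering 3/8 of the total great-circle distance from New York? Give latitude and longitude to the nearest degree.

Write both endpoints as unit vectors p₁, p₂ with components (cos φ cos λ, cos φ sin λ, sin φ).
The central angle between the endpoints is δ = arccos(p₁·p₂) ≈ 1.186 rad (67.9°).
Interpolate at f = 3/8 with slerp weights a = sin((1−f)δ)/sin δ ≈ 0.728, b = sin(fδ)/sin δ ≈ 0.464.
p = a·p₁ + b·p₂ ≈ (0.599, -0.531, 0.599); φ = arcsin(p_z) ≈ 36.80°, λ = atan2(p_y, p_x) ≈ -41.53°.

≈ (37°N, 42°W)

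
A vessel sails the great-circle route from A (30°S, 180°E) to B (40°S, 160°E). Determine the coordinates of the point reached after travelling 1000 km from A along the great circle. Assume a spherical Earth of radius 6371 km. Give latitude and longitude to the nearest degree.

≈ (35°S, 171°E)

Write both endpoints as unit vectors p₁, p₂ with components (cos φ cos λ, cos φ sin λ, sin φ).
The central angle between the endpoints is δ = arccos(p₁·p₂) ≈ 0.334 rad (19.1°). The total great-circle distance is δ·R ≈ 0.334 × 6371 ≈ 2127 km, so the target fraction is f = 1000/2127 ≈ 0.470.
Interpolate at f ≈ 0.470 with slerp weights a = sin((1−f)δ)/sin δ ≈ 0.537, b = sin(fδ)/sin δ ≈ 0.477.
p = a·p₁ + b·p₂ ≈ (-0.808, 0.125, -0.575); φ = arcsin(p_z) ≈ -35.11°, λ = atan2(p_y, p_x) ≈ 171.21°.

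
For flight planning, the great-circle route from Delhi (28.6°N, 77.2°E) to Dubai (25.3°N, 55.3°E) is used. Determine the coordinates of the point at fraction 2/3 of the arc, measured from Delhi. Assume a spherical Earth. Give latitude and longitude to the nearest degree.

≈ 27°N, 62°E

The haversine formula gives a central angle δ ≈ 0.345 rad (19.8°) between the endpoints.
Interpolate at f = 2/3 with slerp weights a = sin((1−f)δ)/sin δ ≈ 0.339, b = sin(fδ)/sin δ ≈ 0.674.
p = a·p₁ + b·p₂ ≈ (0.413, 0.792, 0.450); φ = arcsin(p_z) ≈ 26.78°, λ = atan2(p_y, p_x) ≈ 62.45°.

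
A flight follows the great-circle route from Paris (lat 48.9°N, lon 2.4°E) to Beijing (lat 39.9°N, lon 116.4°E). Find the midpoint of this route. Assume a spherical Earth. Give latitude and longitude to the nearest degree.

Write both endpoints as unit vectors p₁, p₂ with components (cos φ cos λ, cos φ sin λ, sin φ).
The central angle between the endpoints is δ = arccos(p₁·p₂) ≈ 1.289 rad (73.8°).
Interpolate at f = 1/2 with slerp weights a = sin((1−f)δ)/sin δ ≈ 0.625, b = sin(fδ)/sin δ ≈ 0.625.
p = a·p₁ + b·p₂ ≈ (0.197, 0.447, 0.872); φ = arcsin(p_z) ≈ 60.75°, λ = atan2(p_y, p_x) ≈ 66.17°.

≈ lat 61°N, lon 66°E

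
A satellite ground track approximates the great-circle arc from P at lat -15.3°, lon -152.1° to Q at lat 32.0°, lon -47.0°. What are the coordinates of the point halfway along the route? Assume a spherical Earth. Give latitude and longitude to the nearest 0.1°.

Write both endpoints as unit vectors p₁, p₂ with components (cos φ cos λ, cos φ sin λ, sin φ).
The central angle between the endpoints is δ = arccos(p₁·p₂) ≈ 1.931 rad (110.7°).
Interpolate at f = 1/2 with slerp weights a = sin((1−f)δ)/sin δ ≈ 0.879, b = sin(fδ)/sin δ ≈ 0.879.
p = a·p₁ + b·p₂ ≈ (-0.241, -0.942, 0.234); φ = arcsin(p_z) ≈ 13.52°, λ = atan2(p_y, p_x) ≈ -104.35°.

≈ lat 13.5°, lon -104.3°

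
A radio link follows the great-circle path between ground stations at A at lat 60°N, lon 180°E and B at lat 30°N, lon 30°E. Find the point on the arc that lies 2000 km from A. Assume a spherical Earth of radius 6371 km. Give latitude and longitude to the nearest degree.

Convert each endpoint to a unit vector on the sphere (x = cos φ cos λ, y = cos φ sin λ, z = sin φ).
The central angle between the endpoints is δ = arccos(p₁·p₂) ≈ 1.513 rad (86.7°). The total great-circle distance is δ·R ≈ 1.513 × 6371 ≈ 9638 km, so the target fraction is f = 2000/9638 ≈ 0.208.
Interpolate at f ≈ 0.208 with slerp weights a = sin((1−f)δ)/sin δ ≈ 0.933, b = sin(fδ)/sin δ ≈ 0.309.
p = a·p₁ + b·p₂ ≈ (-0.235, 0.134, 0.963); φ = arcsin(p_z) ≈ 74.33°, λ = atan2(p_y, p_x) ≈ 150.28°.

≈ lat 74°N, lon 150°E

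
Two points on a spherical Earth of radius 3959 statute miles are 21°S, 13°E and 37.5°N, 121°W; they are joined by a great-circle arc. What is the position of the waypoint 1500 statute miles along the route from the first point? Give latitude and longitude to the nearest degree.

From cos δ = sin φ₁ sin φ₂ + cos φ₁ cos φ₂ cos Δλ, the central angle is δ ≈ 2.393 rad (137.1°). The total great-circle distance is δ·R ≈ 2.393 × 3959 ≈ 9474 mi, so the target fraction is f = 1500/9474 ≈ 0.158.
Interpolate at f ≈ 0.158 with slerp weights a = sin((1−f)δ)/sin δ ≈ 1.327, b = sin(fδ)/sin δ ≈ 0.543.
p = a·p₁ + b·p₂ ≈ (0.985, -0.091, -0.145); φ = arcsin(p_z) ≈ -8.33°, λ = atan2(p_y, p_x) ≈ -5.27°.

≈ 8°S, 5°W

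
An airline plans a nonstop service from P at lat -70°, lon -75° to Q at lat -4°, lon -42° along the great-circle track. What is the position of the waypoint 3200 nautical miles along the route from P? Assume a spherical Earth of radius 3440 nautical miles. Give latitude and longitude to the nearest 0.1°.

≈ lat -19.8°, lon -45.4°

Convert each endpoint to a unit vector on the sphere (x = cos φ cos λ, y = cos φ sin λ, z = sin φ).
The central angle between the endpoints is δ = arccos(p₁·p₂) ≈ 1.211 rad (69.4°). The total great-circle distance is δ·R ≈ 1.211 × 3440 ≈ 4167 nmi, so the target fraction is f = 3200/4167 ≈ 0.768.
Interpolate at f ≈ 0.768 with slerp weights a = sin((1−f)δ)/sin δ ≈ 0.296, b = sin(fδ)/sin δ ≈ 0.856.
p = a·p₁ + b·p₂ ≈ (0.661, -0.670, -0.338); φ = arcsin(p_z) ≈ -19.77°, λ = atan2(p_y, p_x) ≈ -45.36°.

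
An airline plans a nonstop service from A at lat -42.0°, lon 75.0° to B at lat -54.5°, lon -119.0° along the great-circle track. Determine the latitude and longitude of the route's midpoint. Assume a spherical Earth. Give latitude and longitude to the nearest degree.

≈ lat -81°, lon 113°

From cos δ = sin φ₁ sin φ₂ + cos φ₁ cos φ₂ cos Δλ, the central angle is δ ≈ 1.444 rad (82.8°).
Interpolate at f = 1/2 with slerp weights a = sin((1−f)δ)/sin δ ≈ 0.666, b = sin(fδ)/sin δ ≈ 0.666.
p = a·p₁ + b·p₂ ≈ (-0.059, 0.140, -0.988); φ = arcsin(p_z) ≈ -81.26°, λ = atan2(p_y, p_x) ≈ 113.02°.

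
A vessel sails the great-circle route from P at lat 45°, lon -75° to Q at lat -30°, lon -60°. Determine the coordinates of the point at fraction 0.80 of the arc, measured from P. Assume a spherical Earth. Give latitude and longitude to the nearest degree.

From cos δ = sin φ₁ sin φ₂ + cos φ₁ cos φ₂ cos Δλ, the central angle is δ ≈ 1.331 rad (76.2°).
Interpolate at f = 0.80 with slerp weights a = sin((1−f)δ)/sin δ ≈ 0.271, b = sin(fδ)/sin δ ≈ 0.900.
p = a·p₁ + b·p₂ ≈ (0.439, -0.860, -0.259); φ = arcsin(p_z) ≈ -14.99°, λ = atan2(p_y, p_x) ≈ -62.94°.

≈ lat -15°, lon -63°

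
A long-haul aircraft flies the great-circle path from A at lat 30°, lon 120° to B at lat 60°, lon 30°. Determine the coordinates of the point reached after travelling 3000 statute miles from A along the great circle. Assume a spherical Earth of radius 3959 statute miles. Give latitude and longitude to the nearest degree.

Convert each endpoint to a unit vector on the sphere (x = cos φ cos λ, y = cos φ sin λ, z = sin φ).
The central angle between the endpoints is δ = arccos(p₁·p₂) ≈ 1.123 rad (64.3°). The total great-circle distance is δ·R ≈ 1.123 × 3959 ≈ 4446 mi, so the target fraction is f = 3000/4446 ≈ 0.675.
Interpolate at f ≈ 0.675 with slerp weights a = sin((1−f)δ)/sin δ ≈ 0.396, b = sin(fδ)/sin δ ≈ 0.762.
p = a·p₁ + b·p₂ ≈ (0.159, 0.488, 0.858); φ = arcsin(p_z) ≈ 59.14°, λ = atan2(p_y, p_x) ≈ 71.99°.

≈ lat 59°, lon 72°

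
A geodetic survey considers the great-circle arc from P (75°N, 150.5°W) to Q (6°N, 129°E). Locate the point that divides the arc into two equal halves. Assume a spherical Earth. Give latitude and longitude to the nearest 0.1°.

The haversine formula gives a central angle δ ≈ 1.427 rad (81.8°) between the endpoints.
Interpolate at f = 1/2 with slerp weights a = sin((1−f)δ)/sin δ ≈ 0.661, b = sin(fδ)/sin δ ≈ 0.661.
p = a·p₁ + b·p₂ ≈ (-0.563, 0.427, 0.708); φ = arcsin(p_z) ≈ 45.06°, λ = atan2(p_y, p_x) ≈ 142.83°.

≈ (45.1°N, 142.8°E)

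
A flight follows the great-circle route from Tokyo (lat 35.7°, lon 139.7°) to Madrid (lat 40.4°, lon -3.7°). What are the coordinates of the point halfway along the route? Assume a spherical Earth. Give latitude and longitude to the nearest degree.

≈ lat 68°, lon 74°

The haversine formula gives a central angle δ ≈ 1.689 rad (96.8°) between the endpoints.
Interpolate at f = 1/2 with slerp weights a = sin((1−f)δ)/sin δ ≈ 0.753, b = sin(fδ)/sin δ ≈ 0.753.
p = a·p₁ + b·p₂ ≈ (0.106, 0.359, 0.927); φ = arcsin(p_z) ≈ 68.05°, λ = atan2(p_y, p_x) ≈ 73.55°.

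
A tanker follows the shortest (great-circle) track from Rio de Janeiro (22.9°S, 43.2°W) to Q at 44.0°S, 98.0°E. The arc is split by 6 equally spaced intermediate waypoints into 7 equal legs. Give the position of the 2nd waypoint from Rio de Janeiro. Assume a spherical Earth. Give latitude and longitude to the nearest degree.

≈ 48°S, 23°W

From cos δ = sin φ₁ sin φ₂ + cos φ₁ cos φ₂ cos Δλ, the central angle is δ ≈ 1.819 rad (104.2°).
Interpolate at f = 2/7 with slerp weights a = sin((1−f)δ)/sin δ ≈ 0.994, b = sin(fδ)/sin δ ≈ 0.513.
p = a·p₁ + b·p₂ ≈ (0.616, -0.262, -0.743); φ = arcsin(p_z) ≈ -47.97°, λ = atan2(p_y, p_x) ≈ -23.01°.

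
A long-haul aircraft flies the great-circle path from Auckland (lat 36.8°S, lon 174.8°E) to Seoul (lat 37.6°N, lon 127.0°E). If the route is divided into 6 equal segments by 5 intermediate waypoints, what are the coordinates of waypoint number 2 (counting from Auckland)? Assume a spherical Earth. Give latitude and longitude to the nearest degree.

Write both endpoints as unit vectors p₁, p₂ with components (cos φ cos λ, cos φ sin λ, sin φ).
The central angle between the endpoints is δ = arccos(p₁·p₂) ≈ 1.510 rad (86.5°).
Interpolate at f = 2/6 with slerp weights a = sin((1−f)δ)/sin δ ≈ 0.847, b = sin(fδ)/sin δ ≈ 0.483.
p = a·p₁ + b·p₂ ≈ (-0.906, 0.367, -0.212); φ = arcsin(p_z) ≈ -12.26°, λ = atan2(p_y, p_x) ≈ 157.93°.

≈ lat 12°S, lon 158°E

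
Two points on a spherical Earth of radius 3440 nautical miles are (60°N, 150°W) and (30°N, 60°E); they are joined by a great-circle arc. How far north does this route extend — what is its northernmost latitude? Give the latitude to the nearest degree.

The great circle lies in the plane with unit normal n̂ = (p₁ × p₂)/|p₁ × p₂|.
Here n̂_z ≈ -0.217; the vertex latitude is φ_max = arccos|n̂_z| ≈ 77.5°.

≈ 77°N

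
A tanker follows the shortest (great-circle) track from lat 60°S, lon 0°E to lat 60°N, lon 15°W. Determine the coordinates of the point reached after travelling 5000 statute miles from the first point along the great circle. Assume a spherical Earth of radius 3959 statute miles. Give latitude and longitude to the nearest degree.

≈ lat 12°N, lon 8°W

Convert each endpoint to a unit vector on the sphere (x = cos φ cos λ, y = cos φ sin λ, z = sin φ).
The central angle between the endpoints is δ = arccos(p₁·p₂) ≈ 2.104 rad (120.6°). The total great-circle distance is δ·R ≈ 2.104 × 3959 ≈ 8331 mi, so the target fraction is f = 5000/8331 ≈ 0.600.
Interpolate at f ≈ 0.600 with slerp weights a = sin((1−f)δ)/sin δ ≈ 0.866, b = sin(fδ)/sin δ ≈ 1.107.
p = a·p₁ + b·p₂ ≈ (0.967, -0.143, 0.209); φ = arcsin(p_z) ≈ 12.04°, λ = atan2(p_y, p_x) ≈ -8.42°.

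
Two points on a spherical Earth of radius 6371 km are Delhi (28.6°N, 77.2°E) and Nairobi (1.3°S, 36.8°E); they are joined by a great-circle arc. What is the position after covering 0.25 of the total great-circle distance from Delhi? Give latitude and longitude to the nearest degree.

From cos δ = sin φ₁ sin φ₂ + cos φ₁ cos φ₂ cos Δλ, the central angle is δ ≈ 0.853 rad (48.9°).
Interpolate at f = 0.25 with slerp weights a = sin((1−f)δ)/sin δ ≈ 0.793, b = sin(fδ)/sin δ ≈ 0.281.
p = a·p₁ + b·p₂ ≈ (0.379, 0.847, 0.373); φ = arcsin(p_z) ≈ 21.90°, λ = atan2(p_y, p_x) ≈ 65.88°.

≈ (22°N, 66°E)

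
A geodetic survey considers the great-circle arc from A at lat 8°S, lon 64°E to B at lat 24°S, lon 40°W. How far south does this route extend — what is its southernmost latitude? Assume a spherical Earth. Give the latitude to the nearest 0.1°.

≈ 27.2°S

The great circle lies in the plane with unit normal n̂ = (p₁ × p₂)/|p₁ × p₂|.
Here n̂_z ≈ -0.890; the vertex latitude is φ_max = arccos|n̂_z| ≈ 27.2°.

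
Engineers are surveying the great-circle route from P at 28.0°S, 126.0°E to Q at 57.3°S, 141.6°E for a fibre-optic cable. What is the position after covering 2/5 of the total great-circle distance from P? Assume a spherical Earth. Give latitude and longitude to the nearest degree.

Write both endpoints as unit vectors p₁, p₂ with components (cos φ cos λ, cos φ sin λ, sin φ).
The central angle between the endpoints is δ = arccos(p₁·p₂) ≈ 0.546 rad (31.3°).
Interpolate at f = 2/5 with slerp weights a = sin((1−f)δ)/sin δ ≈ 0.620, b = sin(fδ)/sin δ ≈ 0.417.
p = a·p₁ + b·p₂ ≈ (-0.498, 0.583, -0.642); φ = arcsin(p_z) ≈ -39.95°, λ = atan2(p_y, p_x) ≈ 130.54°.

≈ 40°S, 131°E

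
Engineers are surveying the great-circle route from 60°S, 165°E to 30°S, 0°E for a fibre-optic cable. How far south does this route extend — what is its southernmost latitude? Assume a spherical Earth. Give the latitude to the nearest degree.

≈ 84°S

The great circle lies in the plane with unit normal n̂ = (p₁ × p₂)/|p₁ × p₂|.
Here n̂_z ≈ -0.112; the vertex latitude is φ_max = arccos|n̂_z| ≈ 83.6°.
Check via Clairaut: cos φ_max = |cos φ₁| · sin C = cos(60.0°)·sin(167.0°) ≈ 0.112, again giving ≈ 83.6°.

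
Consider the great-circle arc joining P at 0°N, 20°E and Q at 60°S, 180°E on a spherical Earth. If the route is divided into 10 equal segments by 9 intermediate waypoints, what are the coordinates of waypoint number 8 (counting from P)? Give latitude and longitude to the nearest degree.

≈ 78°S, 132°E

The haversine formula gives a central angle δ ≈ 2.060 rad (118.0°) between the endpoints.
Interpolate at f = 8/10 with slerp weights a = sin((1−f)δ)/sin δ ≈ 0.454, b = sin(fδ)/sin δ ≈ 1.129.
p = a·p₁ + b·p₂ ≈ (-0.138, 0.155, -0.978); φ = arcsin(p_z) ≈ -78.00°, λ = atan2(p_y, p_x) ≈ 131.75°.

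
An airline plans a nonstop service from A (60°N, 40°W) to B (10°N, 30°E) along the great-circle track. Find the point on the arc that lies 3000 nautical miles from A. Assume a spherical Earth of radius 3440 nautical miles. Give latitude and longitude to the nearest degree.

Write both endpoints as unit vectors p₁, p₂ with components (cos φ cos λ, cos φ sin λ, sin φ).
The central angle between the endpoints is δ = arccos(p₁·p₂) ≈ 1.246 rad (71.4°). The total great-circle distance is δ·R ≈ 1.246 × 3440 ≈ 4287 nmi, so the target fraction is f = 3000/4287 ≈ 0.700.
Interpolate at f ≈ 0.700 with slerp weights a = sin((1−f)δ)/sin δ ≈ 0.386, b = sin(fδ)/sin δ ≈ 0.808.
p = a·p₁ + b·p₂ ≈ (0.837, 0.274, 0.474); φ = arcsin(p_z) ≈ 28.31°, λ = atan2(p_y, p_x) ≈ 18.12°.

≈ (28°N, 18°E)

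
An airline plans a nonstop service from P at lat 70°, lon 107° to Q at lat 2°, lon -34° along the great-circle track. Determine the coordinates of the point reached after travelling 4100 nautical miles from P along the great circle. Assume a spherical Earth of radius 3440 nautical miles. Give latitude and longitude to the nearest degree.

≈ lat 36°, lon -25°

Convert each endpoint to a unit vector on the sphere (x = cos φ cos λ, y = cos φ sin λ, z = sin φ).
The central angle between the endpoints is δ = arccos(p₁·p₂) ≈ 1.806 rad (103.5°). The total great-circle distance is δ·R ≈ 1.806 × 3440 ≈ 6212 nmi, so the target fraction is f = 4100/6212 ≈ 0.660.
Interpolate at f ≈ 0.660 with slerp weights a = sin((1−f)δ)/sin δ ≈ 0.592, b = sin(fδ)/sin δ ≈ 0.955.
p = a·p₁ + b·p₂ ≈ (0.732, -0.340, 0.590); φ = arcsin(p_z) ≈ 36.16°, λ = atan2(p_y, p_x) ≈ -24.91°.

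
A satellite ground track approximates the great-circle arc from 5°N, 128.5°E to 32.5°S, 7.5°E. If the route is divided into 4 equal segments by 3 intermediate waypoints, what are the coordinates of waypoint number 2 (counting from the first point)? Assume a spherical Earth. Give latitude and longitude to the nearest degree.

≈ 26°S, 76°E

Convert each endpoint to a unit vector on the sphere (x = cos φ cos λ, y = cos φ sin λ, z = sin φ).
The central angle between the endpoints is δ = arccos(p₁·p₂) ≈ 2.071 rad (118.7°).
Interpolate at f = 2/4 with slerp weights a = sin((1−f)δ)/sin δ ≈ 0.980, b = sin(fδ)/sin δ ≈ 0.980.
p = a·p₁ + b·p₂ ≈ (0.212, 0.872, -0.441); φ = arcsin(p_z) ≈ -26.18°, λ = atan2(p_y, p_x) ≈ 76.35°.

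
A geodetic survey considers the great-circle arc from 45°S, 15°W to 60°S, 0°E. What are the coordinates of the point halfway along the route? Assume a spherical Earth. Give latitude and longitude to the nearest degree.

≈ 53°S, 9°W

From cos δ = sin φ₁ sin φ₂ + cos φ₁ cos φ₂ cos Δλ, the central angle is δ ≈ 0.305 rad (17.5°).
Interpolate at f = 1/2 with slerp weights a = sin((1−f)δ)/sin δ ≈ 0.506, b = sin(fδ)/sin δ ≈ 0.506.
p = a·p₁ + b·p₂ ≈ (0.598, -0.093, -0.796); φ = arcsin(p_z) ≈ -52.73°, λ = atan2(p_y, p_x) ≈ -8.79°.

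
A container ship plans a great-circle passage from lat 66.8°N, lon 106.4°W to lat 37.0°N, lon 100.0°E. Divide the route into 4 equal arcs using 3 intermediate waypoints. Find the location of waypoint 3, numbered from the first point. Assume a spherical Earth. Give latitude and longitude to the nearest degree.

≈ lat 55°N, lon 106°E

Convert each endpoint to a unit vector on the sphere (x = cos φ cos λ, y = cos φ sin λ, z = sin φ).
The central angle between the endpoints is δ = arccos(p₁·p₂) ≈ 1.296 rad (74.3°).
Interpolate at f = 3/4 with slerp weights a = sin((1−f)δ)/sin δ ≈ 0.331, b = sin(fδ)/sin δ ≈ 0.858.
p = a·p₁ + b·p₂ ≈ (-0.156, 0.550, 0.821); φ = arcsin(p_z) ≈ 55.14°, λ = atan2(p_y, p_x) ≈ 105.82°.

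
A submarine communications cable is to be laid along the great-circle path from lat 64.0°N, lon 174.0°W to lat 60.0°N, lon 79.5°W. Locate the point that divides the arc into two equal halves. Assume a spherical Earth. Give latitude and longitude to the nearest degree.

≈ lat 70°N, lon 123°W

Convert each endpoint to a unit vector on the sphere (x = cos φ cos λ, y = cos φ sin λ, z = sin φ).
The central angle between the endpoints is δ = arccos(p₁·p₂) ≈ 0.706 rad (40.4°).
Interpolate at f = 1/2 with slerp weights a = sin((1−f)δ)/sin δ ≈ 0.533, b = sin(fδ)/sin δ ≈ 0.533.
p = a·p₁ + b·p₂ ≈ (-0.184, -0.286, 0.940); φ = arcsin(p_z) ≈ 70.11°, λ = atan2(p_y, p_x) ≈ -122.69°.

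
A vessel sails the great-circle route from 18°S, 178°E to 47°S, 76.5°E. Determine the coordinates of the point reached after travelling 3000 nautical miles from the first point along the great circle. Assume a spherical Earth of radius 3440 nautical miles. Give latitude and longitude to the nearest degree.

≈ 48°S, 128°E

Convert each endpoint to a unit vector on the sphere (x = cos φ cos λ, y = cos φ sin λ, z = sin φ).
The central angle between the endpoints is δ = arccos(p₁·p₂) ≈ 1.474 rad (84.5°). The total great-circle distance is δ·R ≈ 1.474 × 3440 ≈ 5070 nmi, so the target fraction is f = 3000/5070 ≈ 0.592.
Interpolate at f ≈ 0.592 with slerp weights a = sin((1−f)δ)/sin δ ≈ 0.569, b = sin(fδ)/sin δ ≈ 0.769.
p = a·p₁ + b·p₂ ≈ (-0.418, 0.529, -0.738); φ = arcsin(p_z) ≈ -47.60°, λ = atan2(p_y, p_x) ≈ 128.33°.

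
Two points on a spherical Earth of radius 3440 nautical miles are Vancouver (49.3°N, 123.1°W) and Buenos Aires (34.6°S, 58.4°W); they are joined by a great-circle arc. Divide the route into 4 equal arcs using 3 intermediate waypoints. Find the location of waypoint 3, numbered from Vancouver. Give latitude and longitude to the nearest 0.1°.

The haversine formula gives a central angle δ ≈ 1.773 rad (101.6°) between the endpoints.
Interpolate at f = 3/4 with slerp weights a = sin((1−f)δ)/sin δ ≈ 0.438, b = sin(fδ)/sin δ ≈ 0.991.
p = a·p₁ + b·p₂ ≈ (0.272, -0.934, -0.231); φ = arcsin(p_z) ≈ -13.35°, λ = atan2(p_y, p_x) ≈ -73.79°.

≈ (13.4°S, 73.8°W)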